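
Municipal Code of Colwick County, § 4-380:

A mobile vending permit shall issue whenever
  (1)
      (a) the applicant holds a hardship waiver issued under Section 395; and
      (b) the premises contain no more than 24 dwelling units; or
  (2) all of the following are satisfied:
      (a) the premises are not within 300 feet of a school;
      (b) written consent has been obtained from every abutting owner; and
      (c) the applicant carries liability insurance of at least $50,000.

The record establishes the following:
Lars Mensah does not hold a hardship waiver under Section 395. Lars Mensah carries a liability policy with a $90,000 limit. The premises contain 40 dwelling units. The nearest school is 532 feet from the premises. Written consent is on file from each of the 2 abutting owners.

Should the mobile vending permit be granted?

(a) hardship waiver — not satisfied.
(b) ≤ 24 units — not met.
(1) = F AND F = false.
(a) ≥300 ft from school — holds.
(b) all abutters consent — satisfied.
(c) insurance ≥ $50,000 — satisfied.
(2) = T AND T AND T = true.
Overall: F OR T → true.

Yes — granted.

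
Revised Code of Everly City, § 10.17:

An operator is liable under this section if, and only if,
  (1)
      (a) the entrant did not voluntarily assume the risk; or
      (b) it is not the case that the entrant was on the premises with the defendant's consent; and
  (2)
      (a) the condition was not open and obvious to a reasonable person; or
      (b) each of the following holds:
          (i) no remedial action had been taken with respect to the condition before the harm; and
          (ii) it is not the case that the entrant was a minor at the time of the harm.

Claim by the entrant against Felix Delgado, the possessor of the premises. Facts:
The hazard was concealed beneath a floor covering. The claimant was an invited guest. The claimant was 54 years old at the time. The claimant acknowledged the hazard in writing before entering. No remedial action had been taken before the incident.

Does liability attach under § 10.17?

No — not liable.

(a) no assumed risk — fails.
(b) not (consent to enter) — fails.
(1): F OR F → false.
(a) not open/obvious — met.
(i) no remedial action — met.
(ii) not (entrant a minor) — satisfied.
(b): T AND T → true.
So (2) is satisfied (T OR T).
So Overall is not satisfied (F AND T).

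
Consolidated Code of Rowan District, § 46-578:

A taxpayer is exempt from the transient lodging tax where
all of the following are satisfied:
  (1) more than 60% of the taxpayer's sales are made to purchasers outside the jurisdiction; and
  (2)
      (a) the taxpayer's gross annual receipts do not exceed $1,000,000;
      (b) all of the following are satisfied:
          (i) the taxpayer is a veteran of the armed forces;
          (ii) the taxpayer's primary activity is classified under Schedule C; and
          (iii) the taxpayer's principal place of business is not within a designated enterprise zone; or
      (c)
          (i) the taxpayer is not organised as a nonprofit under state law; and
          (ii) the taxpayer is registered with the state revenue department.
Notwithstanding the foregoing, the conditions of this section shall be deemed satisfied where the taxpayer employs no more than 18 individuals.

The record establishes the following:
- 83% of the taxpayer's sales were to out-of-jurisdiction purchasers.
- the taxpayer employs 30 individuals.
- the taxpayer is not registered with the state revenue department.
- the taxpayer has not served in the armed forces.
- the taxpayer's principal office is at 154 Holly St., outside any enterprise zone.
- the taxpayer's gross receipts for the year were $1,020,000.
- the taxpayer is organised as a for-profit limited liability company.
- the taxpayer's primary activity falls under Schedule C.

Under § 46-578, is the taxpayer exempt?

(1) >60% out-of-jur. sales — met.
(a) receipts ≤ $1,000,000 — not satisfied.
(i) veteran — fails.
(ii) Schedule C activity — satisfied.
(iii) not (in enterprise zone) — holds.
So (b) is not satisfied (F AND T AND T).
(i) not (nonprofit) — holds.
(ii) state-registered — not satisfied.
(c) = T AND F = false.
(2): F OR F OR F → false.
Overall: T AND F → false.
Exception (≤ 18 employees) — not satisfied.
Result: main false OR exception false → false.

No — not exempt.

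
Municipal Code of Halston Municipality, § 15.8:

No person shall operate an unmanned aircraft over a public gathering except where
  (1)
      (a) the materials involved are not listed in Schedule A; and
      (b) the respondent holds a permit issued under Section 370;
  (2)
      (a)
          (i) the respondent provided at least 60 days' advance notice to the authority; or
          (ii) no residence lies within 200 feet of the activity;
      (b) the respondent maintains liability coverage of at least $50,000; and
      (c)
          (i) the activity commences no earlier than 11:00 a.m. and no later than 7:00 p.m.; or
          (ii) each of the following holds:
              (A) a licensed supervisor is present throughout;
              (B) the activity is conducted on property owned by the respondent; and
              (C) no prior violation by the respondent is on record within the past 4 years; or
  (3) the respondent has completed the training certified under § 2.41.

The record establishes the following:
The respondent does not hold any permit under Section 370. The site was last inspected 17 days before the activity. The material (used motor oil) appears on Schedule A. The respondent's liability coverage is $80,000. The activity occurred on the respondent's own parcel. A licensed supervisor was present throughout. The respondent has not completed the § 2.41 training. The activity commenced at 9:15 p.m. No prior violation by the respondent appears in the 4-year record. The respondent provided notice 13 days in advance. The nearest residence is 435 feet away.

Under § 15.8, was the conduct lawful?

Yes — lawful.

(a) not (Schedule A material) — not met.
(b) holds permit — not met.
So (1) is not satisfied (F AND F).
(i) ≥60 days' notice — fails.
(ii) no residence in 200 ft — holds.
(a): F OR T → true.
(b) coverage ≥ $50,000 — satisfied.
(i) start within hours — fails.
(A) supervisor present — met.
(B) own property — satisfied.
(C) no prior violation — met.
So (ii) is satisfied (T AND T AND T).
So (c) is satisfied (F OR T).
(2) = T AND T AND T = true.
(3) training certified — not satisfied.
Overall: F OR T OR F → true.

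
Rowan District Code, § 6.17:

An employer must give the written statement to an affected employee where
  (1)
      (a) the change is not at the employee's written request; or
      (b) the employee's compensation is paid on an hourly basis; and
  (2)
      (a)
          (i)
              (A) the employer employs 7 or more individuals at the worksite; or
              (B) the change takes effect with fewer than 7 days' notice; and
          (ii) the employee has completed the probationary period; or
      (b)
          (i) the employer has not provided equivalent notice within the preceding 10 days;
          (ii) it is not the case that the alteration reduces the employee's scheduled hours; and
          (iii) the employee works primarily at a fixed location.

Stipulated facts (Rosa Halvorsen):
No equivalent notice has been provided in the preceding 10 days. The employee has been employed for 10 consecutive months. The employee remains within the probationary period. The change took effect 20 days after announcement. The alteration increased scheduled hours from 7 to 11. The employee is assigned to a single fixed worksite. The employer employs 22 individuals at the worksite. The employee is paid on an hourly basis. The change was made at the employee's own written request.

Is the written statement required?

Yes — required.

(a) not employee-requested — not met.
(b) hourly-paid — met.
(1) = F OR T = true.
(A) ≥ 7 at site — holds.
(B) < 7 days' notice — not satisfied.
So (i) is satisfied (T OR F).
(ii) past probation — not met.
So (a) is not satisfied (T AND F).
(i) no recent notice — met.
(ii) not (hours reduced) — holds.
(iii) fixed location — satisfied.
(b): T AND T AND T → true.
(2): F OR T → true.
Overall = T AND T = true.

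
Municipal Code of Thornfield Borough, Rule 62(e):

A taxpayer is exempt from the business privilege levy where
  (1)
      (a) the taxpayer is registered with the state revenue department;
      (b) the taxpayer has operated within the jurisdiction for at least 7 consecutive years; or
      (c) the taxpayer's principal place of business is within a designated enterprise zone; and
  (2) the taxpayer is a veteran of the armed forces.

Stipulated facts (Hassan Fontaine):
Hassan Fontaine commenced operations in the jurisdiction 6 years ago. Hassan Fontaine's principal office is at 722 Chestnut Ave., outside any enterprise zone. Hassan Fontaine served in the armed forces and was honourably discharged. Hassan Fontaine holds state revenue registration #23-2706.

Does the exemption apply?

(a) state-registered — satisfied.
(b) ≥ 7 yrs in jurisdiction — not satisfied.
(c) in enterprise zone — not satisfied.
(1): T OR F OR F → true.
(2) veteran — satisfied.
Overall = T AND T = true.

Yes — exempt.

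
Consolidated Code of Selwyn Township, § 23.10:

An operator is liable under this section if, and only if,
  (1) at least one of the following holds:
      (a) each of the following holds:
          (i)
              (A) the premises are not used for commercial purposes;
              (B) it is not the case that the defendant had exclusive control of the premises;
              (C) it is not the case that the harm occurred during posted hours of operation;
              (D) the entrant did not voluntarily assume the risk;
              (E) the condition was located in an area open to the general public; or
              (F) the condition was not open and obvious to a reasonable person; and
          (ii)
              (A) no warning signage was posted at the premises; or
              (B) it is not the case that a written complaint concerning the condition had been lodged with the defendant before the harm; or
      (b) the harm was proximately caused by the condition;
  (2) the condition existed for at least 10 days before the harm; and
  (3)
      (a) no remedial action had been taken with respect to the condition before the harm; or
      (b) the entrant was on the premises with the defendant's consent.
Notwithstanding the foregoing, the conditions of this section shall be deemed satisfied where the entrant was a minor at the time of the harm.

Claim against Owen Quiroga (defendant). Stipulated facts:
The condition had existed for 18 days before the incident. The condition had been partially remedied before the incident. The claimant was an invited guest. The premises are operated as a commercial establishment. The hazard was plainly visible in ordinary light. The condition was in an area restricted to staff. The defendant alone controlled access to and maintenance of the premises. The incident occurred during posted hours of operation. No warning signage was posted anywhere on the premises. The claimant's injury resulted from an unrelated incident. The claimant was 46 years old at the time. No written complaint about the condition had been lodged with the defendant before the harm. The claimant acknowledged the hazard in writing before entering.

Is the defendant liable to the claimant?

(A) not (commercial use) — fails.
(B) not (exclusive control) — fails.
(C) not (during posted hours) — not met.
(D) no assumed risk — not met.
(E) public area — not satisfied.
(F) not open/obvious — not satisfied.
So (i) is not satisfied (F OR F OR F OR F OR F OR F).
(A) no signage posted — met.
(B) not (complaint lodged) — holds.
So (ii) is satisfied (T OR T).
So (a) is not satisfied (F AND T).
(b) proximate cause — fails.
(1) = F OR F = false.
(2) condition ≥10 days old — holds.
(a) no remedial action — not satisfied.
(b) consent to enter — holds.
So (3) is satisfied (F OR T).
Overall: F AND T AND T → false.
Exception (entrant a minor) — not satisfied.
Result: main false OR exception false → false.

No — not liable.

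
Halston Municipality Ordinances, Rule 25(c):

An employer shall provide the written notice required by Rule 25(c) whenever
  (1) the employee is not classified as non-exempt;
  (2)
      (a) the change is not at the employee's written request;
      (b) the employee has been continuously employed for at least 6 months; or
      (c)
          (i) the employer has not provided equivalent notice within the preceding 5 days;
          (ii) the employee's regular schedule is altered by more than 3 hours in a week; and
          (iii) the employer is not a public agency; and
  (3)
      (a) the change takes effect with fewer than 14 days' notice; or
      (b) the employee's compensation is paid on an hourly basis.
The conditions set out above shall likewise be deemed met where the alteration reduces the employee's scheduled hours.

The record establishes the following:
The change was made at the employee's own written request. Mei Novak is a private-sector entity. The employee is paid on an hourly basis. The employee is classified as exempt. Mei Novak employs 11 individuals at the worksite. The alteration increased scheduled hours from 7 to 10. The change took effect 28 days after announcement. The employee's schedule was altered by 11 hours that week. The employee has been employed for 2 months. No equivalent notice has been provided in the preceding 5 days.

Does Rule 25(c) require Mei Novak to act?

Yes — required.

(1) not (non-exempt) — satisfied.
(a) not employee-requested — not satisfied.
(b) tenure ≥ 6 mo. — fails.
(i) no recent notice — holds.
(ii) schedule shift > 3h — met.
(iii) not (public agency) — satisfied.
(c): T AND T AND T → true.
So (2) is satisfied (F OR F OR T).
(a) < 14 days' notice — not met.
(b) hourly-paid — holds.
(3) = F OR T = true.
So Overall is satisfied (T AND T AND T).
Exception (hours reduced) — not satisfied.
Result: main true OR exception false → true.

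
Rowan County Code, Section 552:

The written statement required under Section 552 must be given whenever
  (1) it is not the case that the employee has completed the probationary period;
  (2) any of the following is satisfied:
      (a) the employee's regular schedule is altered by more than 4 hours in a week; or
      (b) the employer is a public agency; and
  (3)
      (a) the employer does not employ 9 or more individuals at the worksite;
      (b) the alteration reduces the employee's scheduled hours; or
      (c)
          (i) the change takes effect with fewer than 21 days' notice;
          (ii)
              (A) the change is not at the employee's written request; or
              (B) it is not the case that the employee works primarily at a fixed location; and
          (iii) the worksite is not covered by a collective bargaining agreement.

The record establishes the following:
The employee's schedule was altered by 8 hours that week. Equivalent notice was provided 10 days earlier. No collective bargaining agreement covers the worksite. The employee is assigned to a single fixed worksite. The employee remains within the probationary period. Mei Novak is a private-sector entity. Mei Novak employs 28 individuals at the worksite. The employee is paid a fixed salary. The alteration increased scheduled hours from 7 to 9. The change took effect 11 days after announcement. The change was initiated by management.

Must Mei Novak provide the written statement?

(1) not (past probation) — met.
(a) schedule shift > 4h — holds.
(b) public agency — not satisfied.
(2) = T OR F = true.
(a) not (≥ 9 at site) — not satisfied.
(b) hours reduced — not satisfied.
(i) < 21 days' notice — met.
(A) not employee-requested — met.
(B) not (fixed location) — not satisfied.
(ii): T OR F → true.
(iii) no CBA — holds.
So (c) is satisfied (T AND T AND T).
(3): F OR F OR T → true.
So Overall is satisfied (T AND T AND T).

Yes — required.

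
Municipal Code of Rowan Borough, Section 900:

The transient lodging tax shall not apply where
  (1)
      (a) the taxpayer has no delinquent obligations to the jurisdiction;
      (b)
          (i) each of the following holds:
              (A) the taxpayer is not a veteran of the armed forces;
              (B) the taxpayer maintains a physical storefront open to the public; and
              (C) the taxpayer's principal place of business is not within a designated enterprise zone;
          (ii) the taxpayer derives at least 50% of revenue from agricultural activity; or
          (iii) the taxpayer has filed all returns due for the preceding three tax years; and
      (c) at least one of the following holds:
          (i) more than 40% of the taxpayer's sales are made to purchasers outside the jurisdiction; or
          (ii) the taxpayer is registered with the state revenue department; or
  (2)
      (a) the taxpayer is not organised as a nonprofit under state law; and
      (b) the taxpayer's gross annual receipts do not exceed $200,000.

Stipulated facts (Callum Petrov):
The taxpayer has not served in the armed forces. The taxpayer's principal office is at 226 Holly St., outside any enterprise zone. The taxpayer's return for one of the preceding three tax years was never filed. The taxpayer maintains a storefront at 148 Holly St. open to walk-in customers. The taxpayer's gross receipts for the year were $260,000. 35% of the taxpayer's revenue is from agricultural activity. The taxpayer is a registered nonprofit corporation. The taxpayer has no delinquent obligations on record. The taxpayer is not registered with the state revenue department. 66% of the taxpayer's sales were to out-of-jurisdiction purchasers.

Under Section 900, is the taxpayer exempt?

Yes — exempt.

(a) no delinquency — holds.
(A) not (veteran) — holds.
(B) has storefront — satisfied.
(C) not (in enterprise zone) — met.
(i) = T AND T AND T = true.
(ii) ≥50% agricultural — fails.
(iii) returns current — not met.
So (b) is satisfied (T OR F OR F).
(i) >40% out-of-jur. sales — holds.
(ii) state-registered — not met.
(c): T OR F → true.
(1): T AND T AND T → true.
(a) not (nonprofit) — fails.
(b) receipts ≤ $200,000 — not met.
So (2) is not satisfied (F AND F).
Overall = T OR F = true.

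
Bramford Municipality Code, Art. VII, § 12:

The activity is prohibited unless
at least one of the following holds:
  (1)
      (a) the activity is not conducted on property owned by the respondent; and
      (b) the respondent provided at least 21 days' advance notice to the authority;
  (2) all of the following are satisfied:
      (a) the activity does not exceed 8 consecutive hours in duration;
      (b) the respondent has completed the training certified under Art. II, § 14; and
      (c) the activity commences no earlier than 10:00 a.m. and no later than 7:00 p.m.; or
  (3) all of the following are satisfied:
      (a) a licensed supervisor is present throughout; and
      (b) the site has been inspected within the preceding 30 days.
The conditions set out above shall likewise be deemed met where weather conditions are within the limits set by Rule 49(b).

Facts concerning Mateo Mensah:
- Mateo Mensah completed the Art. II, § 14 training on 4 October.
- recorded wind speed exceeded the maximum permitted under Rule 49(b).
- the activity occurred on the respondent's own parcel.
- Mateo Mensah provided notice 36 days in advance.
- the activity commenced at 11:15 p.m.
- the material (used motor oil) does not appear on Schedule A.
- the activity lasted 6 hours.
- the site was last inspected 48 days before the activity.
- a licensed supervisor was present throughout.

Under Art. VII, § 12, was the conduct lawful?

No — unlawful.

(a) not (own property) — not satisfied.
(b) ≥21 days' notice — met.
So (1) is not satisfied (F AND T).
(a) ≤ 8 hrs duration — met.
(b) training certified — met.
(c) start within hours — not satisfied.
(2) = T AND T AND F = false.
(a) supervisor present — holds.
(b) site inspected — fails.
(3) = T AND F = false.
Overall: F OR F OR F → false.
Exception (weather ok) — not satisfied.
Result: main false OR exception false → false.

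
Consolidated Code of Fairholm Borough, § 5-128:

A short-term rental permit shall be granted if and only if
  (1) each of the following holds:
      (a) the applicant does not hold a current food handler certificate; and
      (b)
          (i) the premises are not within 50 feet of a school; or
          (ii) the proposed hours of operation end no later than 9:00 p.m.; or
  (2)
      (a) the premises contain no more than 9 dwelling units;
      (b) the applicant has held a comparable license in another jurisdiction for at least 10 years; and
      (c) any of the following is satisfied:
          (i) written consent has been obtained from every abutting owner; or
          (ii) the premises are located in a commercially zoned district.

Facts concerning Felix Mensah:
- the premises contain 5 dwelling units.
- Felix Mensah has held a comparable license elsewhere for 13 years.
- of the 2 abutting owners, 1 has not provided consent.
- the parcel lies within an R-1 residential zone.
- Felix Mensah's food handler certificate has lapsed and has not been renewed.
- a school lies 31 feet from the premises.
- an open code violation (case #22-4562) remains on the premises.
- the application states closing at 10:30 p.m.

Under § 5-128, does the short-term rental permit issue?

(a) not (food handler cert.) — satisfied.
(i) ≥50 ft from school — not met.
(ii) closes by 9 p.m. — not satisfied.
So (b) is not satisfied (F OR F).
(1) = T AND F = false.
(a) ≤ 9 units — met.
(b) prior license ≥ 10 yr — met.
(i) all abutters consent — not satisfied.
(ii) commercially zoned — fails.
So (c) is not satisfied (F OR F).
So (2) is not satisfied (T AND T AND F).
Overall: F OR F → false.

No — denied.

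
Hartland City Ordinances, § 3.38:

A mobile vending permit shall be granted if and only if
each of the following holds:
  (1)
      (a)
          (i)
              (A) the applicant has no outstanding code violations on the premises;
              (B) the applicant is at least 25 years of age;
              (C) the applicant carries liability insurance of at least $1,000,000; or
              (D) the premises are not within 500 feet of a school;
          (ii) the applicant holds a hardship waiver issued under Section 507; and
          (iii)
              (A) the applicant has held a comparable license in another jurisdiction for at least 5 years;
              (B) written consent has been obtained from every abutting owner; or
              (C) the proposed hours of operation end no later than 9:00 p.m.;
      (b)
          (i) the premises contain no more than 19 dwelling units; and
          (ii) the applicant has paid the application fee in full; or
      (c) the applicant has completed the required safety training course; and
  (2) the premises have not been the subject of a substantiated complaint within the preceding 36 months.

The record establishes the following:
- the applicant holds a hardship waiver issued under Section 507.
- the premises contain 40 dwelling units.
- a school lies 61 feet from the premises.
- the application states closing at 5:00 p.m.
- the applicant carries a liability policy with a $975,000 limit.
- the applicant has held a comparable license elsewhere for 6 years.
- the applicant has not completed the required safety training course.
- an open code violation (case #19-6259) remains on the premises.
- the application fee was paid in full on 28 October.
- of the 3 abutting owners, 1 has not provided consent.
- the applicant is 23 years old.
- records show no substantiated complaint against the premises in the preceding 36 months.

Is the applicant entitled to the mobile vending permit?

(A) no code violations — fails.
(B) age ≥ 25 — not satisfied.
(C) insurance ≥ $1,000,000 — not met.
(D) ≥500 ft from school — not met.
(i) = F OR F OR F OR F = false.
(ii) hardship waiver — met.
(A) prior license ≥ 5 yr — holds.
(B) all abutters consent — not met.
(C) closes by 9 p.m. — satisfied.
(iii): T OR F OR T → true.
(a): F AND T AND T → false.
(i) ≤ 19 units — not satisfied.
(ii) fee paid — met.
So (b) is not satisfied (F AND T).
(c) safety training — not met.
(1): F OR F OR F → false.
(2) no complaint in 36 mo. — satisfied.
Overall = F AND T = false.

No — denied.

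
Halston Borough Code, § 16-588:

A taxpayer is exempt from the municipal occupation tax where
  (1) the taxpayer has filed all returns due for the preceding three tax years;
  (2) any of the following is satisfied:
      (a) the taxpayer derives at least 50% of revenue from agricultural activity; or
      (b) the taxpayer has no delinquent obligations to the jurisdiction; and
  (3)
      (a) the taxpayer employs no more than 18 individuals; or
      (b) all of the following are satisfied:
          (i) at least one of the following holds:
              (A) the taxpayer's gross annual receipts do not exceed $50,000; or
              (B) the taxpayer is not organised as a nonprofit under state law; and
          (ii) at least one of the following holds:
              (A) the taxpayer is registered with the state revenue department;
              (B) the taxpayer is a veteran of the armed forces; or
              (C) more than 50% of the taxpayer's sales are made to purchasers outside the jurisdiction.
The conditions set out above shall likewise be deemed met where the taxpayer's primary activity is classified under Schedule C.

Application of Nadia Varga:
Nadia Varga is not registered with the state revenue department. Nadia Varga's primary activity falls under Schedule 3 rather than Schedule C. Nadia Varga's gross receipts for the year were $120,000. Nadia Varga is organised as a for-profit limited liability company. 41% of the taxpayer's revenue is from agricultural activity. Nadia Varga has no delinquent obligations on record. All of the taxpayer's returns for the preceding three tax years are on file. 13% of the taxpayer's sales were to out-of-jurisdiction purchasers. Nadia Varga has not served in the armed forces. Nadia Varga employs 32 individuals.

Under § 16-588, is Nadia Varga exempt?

(1) returns current — holds.
(a) ≥50% agricultural — not met.
(b) no delinquency — satisfied.
So (2) is satisfied (F OR T).
(a) ≤ 18 employees — not met.
(A) receipts ≤ $50,000 — not met.
(B) not (nonprofit) — met.
(i) = F OR T = true.
(A) state-registered — fails.
(B) veteran — not satisfied.
(C) >50% out-of-jur. sales — not met.
So (ii) is not satisfied (F OR F OR F).
(b) = T AND F = false.
(3): F OR F → false.
Overall: T AND T AND F → false.
Exception (Schedule C activity) — not satisfied.
Result: main false OR exception false → false.

No — not exempt.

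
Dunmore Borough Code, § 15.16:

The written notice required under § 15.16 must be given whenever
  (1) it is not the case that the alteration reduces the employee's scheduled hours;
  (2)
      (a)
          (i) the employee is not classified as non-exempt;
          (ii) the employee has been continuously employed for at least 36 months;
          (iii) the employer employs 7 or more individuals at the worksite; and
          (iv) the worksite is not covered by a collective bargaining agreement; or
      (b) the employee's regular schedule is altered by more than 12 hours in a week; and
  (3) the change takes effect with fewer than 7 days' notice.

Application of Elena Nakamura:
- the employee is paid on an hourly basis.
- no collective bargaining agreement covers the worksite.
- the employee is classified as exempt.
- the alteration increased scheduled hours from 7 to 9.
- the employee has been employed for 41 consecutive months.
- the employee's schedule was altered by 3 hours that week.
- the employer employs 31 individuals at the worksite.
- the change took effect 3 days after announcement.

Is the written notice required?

Yes — required.

(1) not (hours reduced) — satisfied.
(i) not (non-exempt) — met.
(ii) tenure ≥ 36 mo. — met.
(iii) ≥ 7 at site — holds.
(iv) no CBA — satisfied.
So (a) is satisfied (T AND T AND T AND T).
(b) schedule shift > 12h — fails.
So (2) is satisfied (T OR F).
(3) < 7 days' notice — holds.
Overall: T AND T AND T → true.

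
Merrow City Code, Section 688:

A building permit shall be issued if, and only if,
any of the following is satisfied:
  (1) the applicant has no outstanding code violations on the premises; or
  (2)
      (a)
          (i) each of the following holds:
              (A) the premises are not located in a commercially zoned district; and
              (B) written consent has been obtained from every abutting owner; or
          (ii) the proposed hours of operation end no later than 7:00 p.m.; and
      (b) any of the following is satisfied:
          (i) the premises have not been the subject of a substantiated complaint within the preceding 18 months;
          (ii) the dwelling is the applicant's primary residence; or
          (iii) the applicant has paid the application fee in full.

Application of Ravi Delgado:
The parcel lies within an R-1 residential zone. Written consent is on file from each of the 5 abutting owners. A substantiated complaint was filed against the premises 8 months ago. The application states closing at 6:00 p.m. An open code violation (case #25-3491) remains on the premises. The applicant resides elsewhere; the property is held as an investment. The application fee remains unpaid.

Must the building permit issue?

No — denied.

(1) no code violations — fails.
(A) not (commercially zoned) — holds.
(B) all abutters consent — met.
So (i) is satisfied (T AND T).
(ii) closes by 7 p.m. — met.
So (a) is satisfied (T OR T).
(i) no complaint in 18 mo. — fails.
(ii) primary residence — not satisfied.
(iii) fee paid — not met.
(b): F OR F OR F → false.
So (2) is not satisfied (T AND F).
Overall: F OR F → false.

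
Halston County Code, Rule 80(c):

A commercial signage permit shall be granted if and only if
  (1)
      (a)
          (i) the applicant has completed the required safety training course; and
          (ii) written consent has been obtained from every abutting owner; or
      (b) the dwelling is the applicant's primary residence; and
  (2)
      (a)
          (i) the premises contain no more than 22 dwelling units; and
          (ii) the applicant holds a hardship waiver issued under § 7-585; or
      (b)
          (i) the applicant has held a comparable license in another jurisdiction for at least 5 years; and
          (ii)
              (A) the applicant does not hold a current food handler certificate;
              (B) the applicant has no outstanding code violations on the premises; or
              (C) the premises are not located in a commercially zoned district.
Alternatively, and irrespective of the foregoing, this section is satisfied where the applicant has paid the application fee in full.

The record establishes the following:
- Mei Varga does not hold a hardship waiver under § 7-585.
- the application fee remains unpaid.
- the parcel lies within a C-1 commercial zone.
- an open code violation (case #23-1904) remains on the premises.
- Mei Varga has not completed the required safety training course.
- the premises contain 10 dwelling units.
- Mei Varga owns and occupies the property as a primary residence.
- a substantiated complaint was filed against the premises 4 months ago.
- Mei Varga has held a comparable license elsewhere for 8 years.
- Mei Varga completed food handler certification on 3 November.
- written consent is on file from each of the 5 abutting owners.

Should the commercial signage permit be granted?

(i) safety training — not satisfied.
(ii) all abutters consent — holds.
(a): F AND T → false.
(b) primary residence — met.
(1) = F OR T = true.
(i) ≤ 22 units — met.
(ii) hardship waiver — not satisfied.
(a) = T AND F = false.
(i) prior license ≥ 5 yr — satisfied.
(A) not (food handler cert.) — not satisfied.
(B) no code violations — fails.
(C) not (commercially zoned) — not satisfied.
(ii): F OR F OR F → false.
(b): T AND F → false.
So (2) is not satisfied (F OR F).
Overall = T AND F = false.
Exception (fee paid) — not satisfied.
Result: main false OR exception false → false.

No — denied.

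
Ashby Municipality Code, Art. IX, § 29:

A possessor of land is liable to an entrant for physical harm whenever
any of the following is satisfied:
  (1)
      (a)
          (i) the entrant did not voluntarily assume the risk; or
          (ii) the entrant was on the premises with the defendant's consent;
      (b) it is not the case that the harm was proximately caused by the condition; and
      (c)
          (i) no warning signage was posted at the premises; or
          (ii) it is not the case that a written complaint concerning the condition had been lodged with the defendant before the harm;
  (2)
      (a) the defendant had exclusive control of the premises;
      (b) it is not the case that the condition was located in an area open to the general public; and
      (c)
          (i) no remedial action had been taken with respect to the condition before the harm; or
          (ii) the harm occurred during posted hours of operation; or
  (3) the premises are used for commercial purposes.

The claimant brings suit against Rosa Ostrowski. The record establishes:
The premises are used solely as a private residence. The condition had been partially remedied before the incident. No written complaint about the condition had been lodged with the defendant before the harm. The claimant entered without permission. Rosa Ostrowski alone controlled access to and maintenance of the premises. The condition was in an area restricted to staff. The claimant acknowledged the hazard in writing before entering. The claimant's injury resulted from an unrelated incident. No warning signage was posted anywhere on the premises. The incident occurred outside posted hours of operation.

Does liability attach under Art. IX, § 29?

No — not liable.

(i) no assumed risk — fails.
(ii) consent to enter — not satisfied.
So (a) is not satisfied (F OR F).
(b) not (proximate cause) — satisfied.
(i) no signage posted — met.
(ii) not (complaint lodged) — satisfied.
(c): T OR T → true.
(1): F AND T AND T → false.
(a) exclusive control — met.
(b) not (public area) — holds.
(i) no remedial action — not met.
(ii) during posted hours — not satisfied.
(c) = F OR F = false.
(2): T AND T AND F → false.
(3) commercial use — fails.
Overall = F OR F OR F = false.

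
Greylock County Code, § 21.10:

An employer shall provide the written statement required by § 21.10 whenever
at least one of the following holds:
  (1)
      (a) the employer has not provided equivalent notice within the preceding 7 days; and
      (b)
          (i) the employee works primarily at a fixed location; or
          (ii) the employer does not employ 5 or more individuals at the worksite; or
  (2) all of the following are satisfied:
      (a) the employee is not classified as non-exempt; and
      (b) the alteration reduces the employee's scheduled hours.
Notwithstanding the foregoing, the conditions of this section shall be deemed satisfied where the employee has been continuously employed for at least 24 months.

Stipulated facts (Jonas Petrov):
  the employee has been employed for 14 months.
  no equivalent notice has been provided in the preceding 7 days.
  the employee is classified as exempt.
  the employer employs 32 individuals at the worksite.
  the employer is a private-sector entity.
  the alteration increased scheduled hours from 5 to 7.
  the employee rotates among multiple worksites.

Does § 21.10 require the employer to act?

(a) no recent notice — holds.
(i) fixed location — not met.
(ii) not (≥ 5 at site) — not satisfied.
(b) = F OR F = false.
(1) = T AND F = false.
(a) not (non-exempt) — satisfied.
(b) hours reduced — fails.
So (2) is not satisfied (T AND F).
So Overall is not satisfied (F OR F).
Exception (tenure ≥ 24 mo.) — not satisfied.
Result: main false OR exception false → false.

No — not required.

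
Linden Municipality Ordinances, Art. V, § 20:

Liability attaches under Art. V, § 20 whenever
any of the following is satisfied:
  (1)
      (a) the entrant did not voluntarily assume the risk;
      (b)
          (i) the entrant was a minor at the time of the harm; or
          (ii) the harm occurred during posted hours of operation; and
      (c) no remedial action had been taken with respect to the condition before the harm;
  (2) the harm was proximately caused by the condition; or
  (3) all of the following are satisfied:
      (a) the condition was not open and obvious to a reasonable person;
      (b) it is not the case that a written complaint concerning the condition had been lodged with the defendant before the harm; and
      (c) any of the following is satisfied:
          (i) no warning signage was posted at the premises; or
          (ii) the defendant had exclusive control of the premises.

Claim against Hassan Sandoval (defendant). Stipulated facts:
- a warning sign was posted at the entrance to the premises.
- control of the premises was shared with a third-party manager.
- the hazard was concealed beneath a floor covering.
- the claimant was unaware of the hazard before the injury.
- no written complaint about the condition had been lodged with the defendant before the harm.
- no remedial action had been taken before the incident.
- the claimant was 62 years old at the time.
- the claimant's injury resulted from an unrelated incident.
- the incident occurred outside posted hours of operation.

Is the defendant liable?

(a) no assumed risk — met.
(i) entrant a minor — not satisfied.
(ii) during posted hours — fails.
So (b) is not satisfied (F OR F).
(c) no remedial action — met.
(1): T AND F AND T → false.
(2) proximate cause — not met.
(a) not open/obvious — met.
(b) not (complaint lodged) — holds.
(i) no signage posted — not satisfied.
(ii) exclusive control — fails.
(c): F OR F → false.
So (3) is not satisfied (T AND T AND F).
Overall = F OR F OR F = false.

No — not liable.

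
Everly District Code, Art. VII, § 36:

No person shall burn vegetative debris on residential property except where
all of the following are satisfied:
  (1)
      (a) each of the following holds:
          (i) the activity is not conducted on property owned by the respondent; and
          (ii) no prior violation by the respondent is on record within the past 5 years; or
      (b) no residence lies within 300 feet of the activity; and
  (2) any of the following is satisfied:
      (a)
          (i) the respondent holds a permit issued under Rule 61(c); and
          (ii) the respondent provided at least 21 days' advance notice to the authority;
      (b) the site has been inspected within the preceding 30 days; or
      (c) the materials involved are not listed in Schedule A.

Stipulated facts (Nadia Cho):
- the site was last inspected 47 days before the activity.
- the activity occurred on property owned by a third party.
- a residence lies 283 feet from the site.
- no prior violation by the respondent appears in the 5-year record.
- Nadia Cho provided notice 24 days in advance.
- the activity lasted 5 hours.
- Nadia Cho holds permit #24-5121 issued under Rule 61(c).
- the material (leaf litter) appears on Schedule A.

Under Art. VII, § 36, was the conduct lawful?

(i) not (own property) — holds.
(ii) no prior violation — met.
(a) = T AND T = true.
(b) no residence in 300 ft — fails.
(1) = T OR F = true.
(i) holds permit — holds.
(ii) ≥21 days' notice — holds.
(a) = T AND T = true.
(b) site inspected — not satisfied.
(c) not (Schedule A material) — not satisfied.
(2) = T OR F OR F = true.
Overall = T AND T = true.

Yes — lawful.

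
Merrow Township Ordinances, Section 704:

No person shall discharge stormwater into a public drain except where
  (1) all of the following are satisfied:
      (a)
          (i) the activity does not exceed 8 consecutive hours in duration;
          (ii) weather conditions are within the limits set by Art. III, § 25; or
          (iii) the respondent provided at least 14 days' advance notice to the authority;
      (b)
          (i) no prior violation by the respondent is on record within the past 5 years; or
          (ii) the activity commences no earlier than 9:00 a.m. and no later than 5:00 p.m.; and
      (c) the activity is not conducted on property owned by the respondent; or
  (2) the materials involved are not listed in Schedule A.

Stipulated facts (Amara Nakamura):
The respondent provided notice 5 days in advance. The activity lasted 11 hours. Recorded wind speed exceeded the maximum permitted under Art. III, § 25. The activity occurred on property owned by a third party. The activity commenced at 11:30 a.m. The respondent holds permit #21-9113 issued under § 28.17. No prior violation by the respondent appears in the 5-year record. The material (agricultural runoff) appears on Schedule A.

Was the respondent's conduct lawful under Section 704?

(i) ≤ 8 hrs duration — not satisfied.
(ii) weather ok — not met.
(iii) ≥14 days' notice — fails.
So (a) is not satisfied (F OR F OR F).
(i) no prior violation — satisfied.
(ii) start within hours — holds.
So (b) is satisfied (T OR T).
(c) not (own property) — satisfied.
(1) = F AND T AND T = false.
(2) not (Schedule A material) — fails.
So Overall is not satisfied (F OR F).

No — unlawful.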